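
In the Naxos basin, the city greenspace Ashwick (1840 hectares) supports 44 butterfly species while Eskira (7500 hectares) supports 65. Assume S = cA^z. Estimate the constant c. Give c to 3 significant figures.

5.46

z = ln(S₂/S₁) / ln(A₂/A₁) = ln(65/44) / ln(7500/1840) = 0.3902 / 1.4051 = 0.2777
c = S₁ / A₁^z = 44 / 1840^0.2777 = 44 / 8.065 = 5.455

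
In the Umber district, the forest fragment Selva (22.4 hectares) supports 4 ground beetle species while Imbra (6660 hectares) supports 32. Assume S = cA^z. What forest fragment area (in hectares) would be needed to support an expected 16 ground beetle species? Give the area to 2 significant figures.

z = ln(32/4) / ln(6660/22.4) = 2.0794 / 5.6948 = 0.3651
c = 4 / 22.4^0.3651 = 4 / 3.112 = 1.285
A = (16/1.285)^(1/0.3651) ⇒ ln A = ln(12.45)/0.3651 = 6.9056
A = e^6.9056 ≈ 997.9 hectares

1000 hectares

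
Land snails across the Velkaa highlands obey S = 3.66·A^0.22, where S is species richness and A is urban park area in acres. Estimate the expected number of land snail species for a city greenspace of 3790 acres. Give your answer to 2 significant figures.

22

S = 3.66 × 3790^0.22 = 3.66 × 6.128 ≈ 22.43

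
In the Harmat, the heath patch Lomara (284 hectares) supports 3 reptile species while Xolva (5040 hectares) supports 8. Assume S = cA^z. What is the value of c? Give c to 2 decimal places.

0.44

z = ln(S₂/S₁) / ln(A₂/A₁) = ln(8/3) / ln(5040/284) = 0.9808 / 2.8762 = 0.3410
c = S₁ / A₁^z = 3 / 284^0.3410 = 3 / 6.865 = 0.437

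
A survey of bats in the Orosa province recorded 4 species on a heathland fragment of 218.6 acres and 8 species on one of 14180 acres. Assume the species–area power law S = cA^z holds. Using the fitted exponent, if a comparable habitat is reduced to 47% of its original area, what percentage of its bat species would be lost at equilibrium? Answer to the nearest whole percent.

12%

z = ln(8/4) / ln(14180/218.6) = 0.6931 / 4.1723 = 0.1661
S_new/S_old = (A_new/A_old)^z = 0.47^0.1661 = exp(0.1661 × -0.7550) = 0.8821
Fraction lost = 1 − 0.8821 = 0.1179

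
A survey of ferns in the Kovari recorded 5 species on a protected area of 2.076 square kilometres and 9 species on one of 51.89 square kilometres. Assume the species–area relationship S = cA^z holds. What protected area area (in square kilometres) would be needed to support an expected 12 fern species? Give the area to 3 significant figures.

z = ln(9/5) / ln(51.89/2.076) = 0.5878 / 3.2187 = 0.1826
c = 5 / 2.076^0.1826 = 5 / 1.143 = 4.376
A = (12/4.376)^(1/0.1826) ⇒ ln A = ln(2.742)/0.1826 = 5.5245
A = e^5.5245 ≈ 250.7 square kilometres

251 square kilometres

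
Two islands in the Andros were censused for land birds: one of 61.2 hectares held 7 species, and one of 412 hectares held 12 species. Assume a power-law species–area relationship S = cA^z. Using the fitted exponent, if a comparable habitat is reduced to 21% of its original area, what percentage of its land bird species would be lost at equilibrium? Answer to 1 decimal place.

35.7%

z = ln(12/7) / ln(412/61.2) = 0.5390 / 1.9069 = 0.2827
S_new/S_old = (A_new/A_old)^z = 0.21^0.2827 = exp(0.2827 × -1.5606) = 0.6433
Fraction lost = 1 − 0.6433 = 0.3567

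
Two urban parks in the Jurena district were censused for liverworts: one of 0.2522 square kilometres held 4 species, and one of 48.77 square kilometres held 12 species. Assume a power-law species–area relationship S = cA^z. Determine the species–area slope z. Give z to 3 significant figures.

0.209

Taking logs: ln S = ln c + z ln A, so z = (ln S₂ − ln S₁)/(ln A₂ − ln A₁).
z = ln(12/4) / ln(48.77/0.2522) = ln(3) / ln(193.4) = 1.0986 / 5.2646 = 0.2087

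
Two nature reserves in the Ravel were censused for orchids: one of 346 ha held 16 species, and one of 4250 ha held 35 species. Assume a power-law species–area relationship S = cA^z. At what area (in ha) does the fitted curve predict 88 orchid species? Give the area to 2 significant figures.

z = ln(35/16) / ln(4250/346) = 0.7828 / 2.5082 = 0.3121
c = 16 / 346^0.3121 = 16 / 6.2 = 2.581
A = (88/2.581)^(1/0.3121) ⇒ ln A = ln(34.1)/0.3121 = 11.3090
A = e^11.3090 ≈ 81556 ha

82000 ha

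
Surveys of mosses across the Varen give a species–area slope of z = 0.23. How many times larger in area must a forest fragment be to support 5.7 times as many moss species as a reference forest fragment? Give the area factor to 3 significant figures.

1930

(A₂/A₁)^0.23 = 5.7, so A₂/A₁ = 5.7^(1/0.23) = 5.7^4.348
ln(A₂/A₁) = ln 5.7 / 0.23 = 1.7405 / 0.23 = 7.5672
A₂/A₁ = e^7.5672 ≈ 1934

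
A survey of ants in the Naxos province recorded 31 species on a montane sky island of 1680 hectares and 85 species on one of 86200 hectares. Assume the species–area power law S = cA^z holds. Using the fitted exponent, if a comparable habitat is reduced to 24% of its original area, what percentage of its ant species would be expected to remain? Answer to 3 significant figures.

69.4%

z = ln(85/31) / ln(86200/1680) = 1.0087 / 3.9379 = 0.2561
S_new/S_old = (A_new/A_old)^z = 0.24^0.2561 = exp(0.2561 × -1.4271) = 0.6938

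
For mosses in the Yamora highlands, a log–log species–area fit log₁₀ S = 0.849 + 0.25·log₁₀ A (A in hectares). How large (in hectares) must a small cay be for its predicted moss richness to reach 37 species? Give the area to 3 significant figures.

37 = 7.063 × A^0.25  ⇒  A^0.25 = 37/7.063 = 5.238
ln A = ln(5.238) / 0.25 = 1.6560 / 0.25 = 6.6241
A = e^6.6241 ≈ 753 hectares

753 hectares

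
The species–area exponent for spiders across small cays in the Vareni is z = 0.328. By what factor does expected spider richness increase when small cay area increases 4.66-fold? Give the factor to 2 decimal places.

S₂/S₁ = (A₂/A₁)^z = 4.66^0.328
ln(S₂/S₁) = 0.328 × ln 4.66 = 0.328 × 1.5390 = 0.5048
S₂/S₁ = e^0.5048 ≈ 1.657

1.66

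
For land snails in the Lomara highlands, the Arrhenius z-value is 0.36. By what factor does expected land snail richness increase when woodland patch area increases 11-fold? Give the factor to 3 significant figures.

2.37

S₂/S₁ = (A₂/A₁)^z = 11^0.36
ln(S₂/S₁) = 0.36 × ln 11 = 0.36 × 2.3979 = 0.8632
S₂/S₁ = e^0.8632 ≈ 2.371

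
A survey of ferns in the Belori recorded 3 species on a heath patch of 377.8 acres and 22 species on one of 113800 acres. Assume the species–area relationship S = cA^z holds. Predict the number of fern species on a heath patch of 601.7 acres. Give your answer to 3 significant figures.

z = ln(22/3) / ln(113800/377.8) = 1.9924 / 5.7078 = 0.3491
c = 3 / 377.8^0.3491 = 3 / 7.937 = 0.378
S₃ = 0.378 × 601.7^0.3491 = 0.378 × 9.337 ≈ 3.529

3.53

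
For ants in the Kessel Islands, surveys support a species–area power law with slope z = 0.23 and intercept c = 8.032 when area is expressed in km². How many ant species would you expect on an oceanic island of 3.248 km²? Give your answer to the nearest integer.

11 species

S = 8.032 × 3.248^0.23
ln S = ln 8.032 + 0.23 × ln 3.248 = 2.0834 + 0.23 × 1.1780 = 2.3544
S = e^2.3544 ≈ 10.53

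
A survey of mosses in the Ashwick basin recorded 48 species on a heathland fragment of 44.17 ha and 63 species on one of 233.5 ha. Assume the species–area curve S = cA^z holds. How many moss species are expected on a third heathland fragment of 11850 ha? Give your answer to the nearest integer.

z = ln(63/48) / ln(233.5/44.17) = 0.2719 / 1.6651 = 0.1633
c = 48 / 44.17^0.1633 = 48 / 1.856 = 25.86
S₃ = 25.86 × 11850^0.1633 = 25.86 × 4.627 ≈ 119.6

120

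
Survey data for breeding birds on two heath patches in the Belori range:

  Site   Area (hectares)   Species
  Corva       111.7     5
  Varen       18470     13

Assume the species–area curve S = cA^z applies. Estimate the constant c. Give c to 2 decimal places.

z = ln(S₂/S₁) / ln(A₂/A₁) = ln(13/5) / ln(18470/111.7) = 0.9555 / 5.1081 = 0.1871
c = S₁ / A₁^z = 5 / 111.7^0.1871 = 5 / 2.416 = 2.069

2.07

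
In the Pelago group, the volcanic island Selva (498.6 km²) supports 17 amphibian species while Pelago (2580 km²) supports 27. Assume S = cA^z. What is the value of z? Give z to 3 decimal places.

Taking logs: ln S = ln c + z ln A, so z = (ln S₂ − ln S₁)/(ln A₂ − ln A₁).
z = ln(27/17) / ln(2580/498.6) = ln(1.588) / ln(5.174) = 0.4626 / 1.6437 = 0.2814

0.281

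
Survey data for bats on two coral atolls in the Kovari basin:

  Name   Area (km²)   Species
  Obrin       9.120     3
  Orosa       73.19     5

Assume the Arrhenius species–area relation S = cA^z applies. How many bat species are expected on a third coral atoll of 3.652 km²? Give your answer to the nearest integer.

2

z = ln(5/3) / ln(73.19/9.12) = 0.5108 / 2.0826 = 0.2453
c = 3 / 9.12^0.2453 = 3 / 1.72 = 1.744
S₃ = 1.744 × 3.652^0.2453 = 1.744 × 1.374 ≈ 2.397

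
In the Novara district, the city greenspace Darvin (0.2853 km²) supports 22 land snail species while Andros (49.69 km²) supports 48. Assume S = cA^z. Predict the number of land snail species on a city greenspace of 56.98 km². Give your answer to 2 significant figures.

49

z = ln(48/22) / ln(49.69/0.2853) = 0.7802 / 5.1600 = 0.1512
c = 22 / 0.2853^0.1512 = 22 / 0.8273 = 26.59
S₃ = 26.59 × 56.98^0.1512 = 26.59 × 1.843 ≈ 49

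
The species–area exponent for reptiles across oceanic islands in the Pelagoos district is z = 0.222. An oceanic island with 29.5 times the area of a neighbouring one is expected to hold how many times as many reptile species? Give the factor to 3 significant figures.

S₂/S₁ = (A₂/A₁)^z = 29.5^0.222
ln(S₂/S₁) = 0.222 × ln 29.5 = 0.222 × 3.3844 = 0.7513
S₂/S₁ = e^0.7513 ≈ 2.12

2.12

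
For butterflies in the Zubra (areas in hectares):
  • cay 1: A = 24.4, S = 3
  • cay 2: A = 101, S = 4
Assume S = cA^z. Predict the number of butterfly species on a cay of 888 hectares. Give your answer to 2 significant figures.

6.2

z = ln(4/3) / ln(101/24.4) = 0.2877 / 1.4205 = 0.2025
c = 3 / 24.4^0.2025 = 3 / 1.91 = 1.571
S₃ = 1.571 × 888^0.2025 = 1.571 × 3.955 ≈ 6.212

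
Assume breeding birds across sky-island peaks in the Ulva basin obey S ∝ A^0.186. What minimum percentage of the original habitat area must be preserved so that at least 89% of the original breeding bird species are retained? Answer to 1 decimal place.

53.4%

Need (A_new/A_old)^0.186 = 0.89, so A_new/A_old = 0.89^(1/0.186) = 0.89^5.376
ln(A_new/A_old) = ln 0.89 / 0.186 = -0.1165 / 0.186 = -0.6265
A_new/A_old = e^-0.6265 ≈ 0.5344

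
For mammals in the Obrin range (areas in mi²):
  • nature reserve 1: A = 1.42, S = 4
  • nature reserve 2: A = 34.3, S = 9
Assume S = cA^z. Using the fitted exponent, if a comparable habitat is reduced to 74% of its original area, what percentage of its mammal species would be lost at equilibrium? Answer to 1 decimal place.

z = ln(9/4) / ln(34.3/1.42) = 0.8109 / 3.1845 = 0.2547
S_new/S_old = (A_new/A_old)^z = 0.74^0.2547 = exp(0.2547 × -0.3011) = 0.9262
Fraction lost = 1 − 0.9262 = 0.07381

7.4%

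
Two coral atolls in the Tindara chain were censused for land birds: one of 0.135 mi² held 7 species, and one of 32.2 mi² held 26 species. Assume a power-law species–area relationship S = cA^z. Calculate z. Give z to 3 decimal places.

Taking logs: ln S = ln c + z ln A, so z = (ln S₂ − ln S₁)/(ln A₂ − ln A₁).
z = ln(26/7) / ln(32.2/0.135) = ln(3.714) / ln(238.5) = 1.3122 / 5.4744 = 0.2397

0.240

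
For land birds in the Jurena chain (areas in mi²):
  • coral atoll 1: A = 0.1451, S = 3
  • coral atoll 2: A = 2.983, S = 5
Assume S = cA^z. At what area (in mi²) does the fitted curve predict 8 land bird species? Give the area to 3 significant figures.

48.2 mi²

z = ln(5/3) / ln(2.983/0.1451) = 0.5108 / 3.0233 = 0.1690
c = 3 / 0.1451^0.1690 = 3 / 0.7217 = 4.157
A = (8/4.157)^(1/0.1690) ⇒ ln A = ln(1.925)/0.1690 = 3.8746
A = e^3.8746 ≈ 48.16 mi²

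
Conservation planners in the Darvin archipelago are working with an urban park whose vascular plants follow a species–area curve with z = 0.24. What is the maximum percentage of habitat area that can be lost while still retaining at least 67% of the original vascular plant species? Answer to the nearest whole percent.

81%

Need (A_new/A_old)^0.24 = 0.67, so A_new/A_old = 0.67^(1/0.24) = 0.67^4.167
ln(A_new/A_old) = ln 0.67 / 0.24 = -0.4005 / 0.24 = -1.6687
A_new/A_old = e^-1.6687 ≈ 0.1885
Fraction that can be lost = 1 − 0.1885 = 0.8115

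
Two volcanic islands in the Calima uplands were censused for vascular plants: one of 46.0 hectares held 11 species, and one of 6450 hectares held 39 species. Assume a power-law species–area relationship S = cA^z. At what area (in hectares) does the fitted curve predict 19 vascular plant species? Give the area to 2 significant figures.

z = ln(39/11) / ln(6450/46) = 1.2657 / 4.9432 = 0.2560
c = 11 / 46^0.2560 = 11 / 2.665 = 4.127
A = (19/4.127)^(1/0.2560) ⇒ ln A = ln(4.604)/0.2560 = 5.9632
A = e^5.9632 ≈ 388.9 hectares

390 hectares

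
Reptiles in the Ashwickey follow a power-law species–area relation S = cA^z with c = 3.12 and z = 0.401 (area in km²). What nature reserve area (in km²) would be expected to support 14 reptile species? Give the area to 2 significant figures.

14 = 3.12 × A^0.401  ⇒  A^0.401 = 14/3.12 = 4.487
ln A = ln(4.487) / 0.401 = 1.5012 / 0.401 = 3.7437
A = e^3.7437 ≈ 42.25 km²

42 km²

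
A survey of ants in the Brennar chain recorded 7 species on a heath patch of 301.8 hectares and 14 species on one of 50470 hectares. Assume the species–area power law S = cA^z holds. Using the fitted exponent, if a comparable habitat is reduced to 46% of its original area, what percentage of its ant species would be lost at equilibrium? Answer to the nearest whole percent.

z = ln(14/7) / ln(50470/301.8) = 0.6931 / 5.1194 = 0.1354
S_new/S_old = (A_new/A_old)^z = 0.46^0.1354 = exp(0.1354 × -0.7765) = 0.9002
Fraction lost = 1 − 0.9002 = 0.0998

10%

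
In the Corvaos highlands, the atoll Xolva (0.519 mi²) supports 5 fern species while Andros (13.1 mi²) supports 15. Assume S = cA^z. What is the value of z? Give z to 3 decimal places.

0.340

Taking logs: ln S = ln c + z ln A, so z = (ln S₂ − ln S₁)/(ln A₂ − ln A₁).
z = ln(15/5) / ln(13.1/0.519) = ln(3) / ln(25.24) = 1.0986 / 3.2285 = 0.3403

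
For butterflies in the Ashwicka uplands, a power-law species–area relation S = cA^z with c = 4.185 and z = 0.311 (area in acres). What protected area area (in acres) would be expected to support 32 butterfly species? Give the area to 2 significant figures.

690 acres

32 = 4.185 × A^0.311  ⇒  A^0.311 = 32/4.185 = 7.646
ln A = ln(7.646) / 0.311 = 2.0342 / 0.311 = 6.5409
A = e^6.5409 ≈ 692.9 acres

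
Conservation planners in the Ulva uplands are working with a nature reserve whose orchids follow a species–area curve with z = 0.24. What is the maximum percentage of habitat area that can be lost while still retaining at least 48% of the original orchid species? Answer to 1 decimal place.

Need (A_new/A_old)^0.24 = 0.48, so A_new/A_old = 0.48^(1/0.24) = 0.48^4.167
ln(A_new/A_old) = ln 0.48 / 0.24 = -0.7340 / 0.24 = -3.0582
A_new/A_old = e^-3.0582 ≈ 0.04697
Fraction that can be lost = 1 − 0.04697 = 0.953

95.3%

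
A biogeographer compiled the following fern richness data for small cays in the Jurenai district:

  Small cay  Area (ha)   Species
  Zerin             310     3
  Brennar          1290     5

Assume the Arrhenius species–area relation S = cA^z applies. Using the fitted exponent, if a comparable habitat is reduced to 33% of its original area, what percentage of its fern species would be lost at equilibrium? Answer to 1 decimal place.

32.8%

z = ln(5/3) / ln(1290/310) = 0.5108 / 1.4258 = 0.3583
S_new/S_old = (A_new/A_old)^z = 0.33^0.3583 = exp(0.3583 × -1.1087) = 0.6722
Fraction lost = 1 − 0.6722 = 0.3278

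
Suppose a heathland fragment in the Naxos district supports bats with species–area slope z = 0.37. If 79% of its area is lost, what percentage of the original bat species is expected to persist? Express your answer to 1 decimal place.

S_new/S_old = (A_new/A_old)^z = 0.21^0.37
= exp(0.37 × ln 0.21) = exp(0.37 × -1.5606) = exp(-0.5774) ≈ 0.5613

56.1%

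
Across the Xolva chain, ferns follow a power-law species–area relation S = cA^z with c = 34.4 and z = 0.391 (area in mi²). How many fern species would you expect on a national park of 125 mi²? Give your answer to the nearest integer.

227 species

S = 34.4 × 125^0.391 = 34.4 × 6.605 ≈ 227.2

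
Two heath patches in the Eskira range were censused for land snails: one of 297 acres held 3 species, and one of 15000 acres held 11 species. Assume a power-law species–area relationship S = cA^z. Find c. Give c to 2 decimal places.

0.45

z = ln(S₂/S₁) / ln(A₂/A₁) = ln(11/3) / ln(15000/297) = 1.2993 / 3.9221 = 0.3313
c = S₁ / A₁^z = 3 / 297^0.3313 = 3 / 6.594 = 0.4549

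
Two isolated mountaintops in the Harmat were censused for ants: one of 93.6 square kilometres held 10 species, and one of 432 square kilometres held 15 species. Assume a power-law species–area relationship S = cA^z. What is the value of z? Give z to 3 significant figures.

Taking logs: ln S = ln c + z ln A, so z = (ln S₂ − ln S₁)/(ln A₂ − ln A₁).
z = ln(15/10) / ln(432/93.6) = ln(1.5) / ln(4.615) = 0.4055 / 1.5294 = 0.2651

0.265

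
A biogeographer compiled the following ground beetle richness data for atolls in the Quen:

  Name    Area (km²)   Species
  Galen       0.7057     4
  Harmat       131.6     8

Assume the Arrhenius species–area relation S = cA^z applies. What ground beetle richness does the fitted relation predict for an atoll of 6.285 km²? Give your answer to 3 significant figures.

z = ln(8/4) / ln(131.6/0.7057) = 0.6931 / 5.2283 = 0.1326
c = 4 / 0.7057^0.1326 = 4 / 0.9548 = 4.189
S₃ = 4.189 × 6.285^0.1326 = 4.189 × 1.276 ≈ 5.345

5.35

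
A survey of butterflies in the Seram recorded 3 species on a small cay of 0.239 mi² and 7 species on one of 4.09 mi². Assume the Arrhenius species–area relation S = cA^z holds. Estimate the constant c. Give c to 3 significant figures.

z = ln(S₂/S₁) / ln(A₂/A₁) = ln(7/3) / ln(4.09/0.239) = 0.8473 / 2.8398 = 0.2984
c = S₁ / A₁^z = 3 / 0.239^0.2984 = 3 / 0.6524 = 4.598

4.60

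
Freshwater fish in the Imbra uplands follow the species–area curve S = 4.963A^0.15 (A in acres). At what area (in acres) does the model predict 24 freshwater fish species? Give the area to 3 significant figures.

36600 acres

24 = 4.963 × A^0.15  ⇒  A^0.15 = 24/4.963 = 4.836
ln A = ln(4.836) / 0.15 = 1.5760 / 0.15 = 10.5070
A = e^10.5070 ≈ 36569 acres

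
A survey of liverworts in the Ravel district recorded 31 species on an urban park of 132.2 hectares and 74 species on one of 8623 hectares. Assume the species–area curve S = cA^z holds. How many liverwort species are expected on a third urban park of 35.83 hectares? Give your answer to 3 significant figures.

z = ln(74/31) / ln(8623/132.2) = 0.8701 / 4.1779 = 0.2083
c = 31 / 132.2^0.2083 = 31 / 2.765 = 11.21
S₃ = 11.21 × 35.83^0.2083 = 11.21 × 2.107 ≈ 23.62

23.6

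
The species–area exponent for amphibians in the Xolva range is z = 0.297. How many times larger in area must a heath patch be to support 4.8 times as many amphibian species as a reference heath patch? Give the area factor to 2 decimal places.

(A₂/A₁)^0.297 = 4.8, so A₂/A₁ = 4.8^(1/0.297) = 4.8^3.367
ln(A₂/A₁) = ln 4.8 / 0.297 = 1.5686 / 0.297 = 5.2815
A₂/A₁ = e^5.2815 ≈ 196.7

196.67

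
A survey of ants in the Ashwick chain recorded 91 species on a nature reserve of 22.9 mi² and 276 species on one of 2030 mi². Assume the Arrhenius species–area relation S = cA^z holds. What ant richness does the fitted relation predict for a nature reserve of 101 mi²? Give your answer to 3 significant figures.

131

z = ln(276/91) / ln(2030/22.9) = 1.1095 / 4.4847 = 0.2474
c = 91 / 22.9^0.2474 = 91 / 2.17 = 41.94
S₃ = 41.94 × 101^0.2474 = 41.94 × 3.132 ≈ 131.4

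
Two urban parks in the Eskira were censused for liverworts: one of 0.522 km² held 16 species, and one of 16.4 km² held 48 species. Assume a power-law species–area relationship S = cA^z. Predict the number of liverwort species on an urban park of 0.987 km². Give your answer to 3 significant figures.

19.6

z = ln(48/16) / ln(16.4/0.522) = 1.0986 / 3.4474 = 0.3187
c = 16 / 0.522^0.3187 = 16 / 0.8129 = 19.68
S₃ = 19.68 × 0.987^0.3187 = 19.68 × 0.9958 ≈ 19.6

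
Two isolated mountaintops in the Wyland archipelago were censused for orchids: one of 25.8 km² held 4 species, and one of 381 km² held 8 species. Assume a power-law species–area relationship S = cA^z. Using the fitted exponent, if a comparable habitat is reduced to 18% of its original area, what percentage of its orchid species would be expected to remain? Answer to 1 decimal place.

64.3%

z = ln(8/4) / ln(381/25.8) = 0.6931 / 2.6924 = 0.2574
S_new/S_old = (A_new/A_old)^z = 0.18^0.2574 = exp(0.2574 × -1.7148) = 0.6431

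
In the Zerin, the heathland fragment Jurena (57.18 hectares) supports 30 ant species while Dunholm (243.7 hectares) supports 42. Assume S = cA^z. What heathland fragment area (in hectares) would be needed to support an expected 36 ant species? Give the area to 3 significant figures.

125 hectares

z = ln(42/30) / ln(243.7/57.18) = 0.3365 / 1.4497 = 0.2321
c = 30 / 57.18^0.2321 = 30 / 2.558 = 11.73
A = (36/11.73)^(1/0.2321) ⇒ ln A = ln(3.069)/0.2321 = 4.8318
A = e^4.8318 ≈ 125.4 hectares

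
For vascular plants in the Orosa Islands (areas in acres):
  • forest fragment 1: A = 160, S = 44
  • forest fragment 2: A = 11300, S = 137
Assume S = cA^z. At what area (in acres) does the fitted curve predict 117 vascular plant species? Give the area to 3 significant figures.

z = ln(137/44) / ln(11300/160) = 1.1358 / 4.2574 = 0.2668
c = 44 / 160^0.2668 = 44 / 3.873 = 11.36
A = (117/11.36)^(1/0.2668) ⇒ ln A = ln(10.3)/0.2668 = 8.7410
A = e^8.7410 ≈ 6254 acres

6250 acres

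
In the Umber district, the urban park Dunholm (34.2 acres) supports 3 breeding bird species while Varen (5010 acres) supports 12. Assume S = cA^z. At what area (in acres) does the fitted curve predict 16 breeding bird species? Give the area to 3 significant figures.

14100 acres

z = ln(12/3) / ln(5010/34.2) = 1.3863 / 4.9870 = 0.2780
c = 3 / 34.2^0.2780 = 3 / 2.67 = 1.124
A = (16/1.124)^(1/0.2780) ⇒ ln A = ln(14.24)/0.2780 = 9.5541
A = e^9.5541 ≈ 14102 acres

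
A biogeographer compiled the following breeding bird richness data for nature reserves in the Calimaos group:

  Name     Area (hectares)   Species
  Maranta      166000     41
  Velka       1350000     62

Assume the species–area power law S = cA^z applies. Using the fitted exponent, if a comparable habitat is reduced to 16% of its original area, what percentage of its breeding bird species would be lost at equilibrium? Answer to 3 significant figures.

30.3%

z = ln(62/41) / ln(1350000/166000) = 0.4136 / 2.0959 = 0.1973
S_new/S_old = (A_new/A_old)^z = 0.16^0.1973 = exp(0.1973 × -1.8326) = 0.6966
Fraction lost = 1 − 0.6966 = 0.3034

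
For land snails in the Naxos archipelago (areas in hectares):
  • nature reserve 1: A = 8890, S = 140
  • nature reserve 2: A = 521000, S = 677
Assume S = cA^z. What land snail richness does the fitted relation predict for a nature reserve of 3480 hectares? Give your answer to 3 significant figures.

97.4

z = ln(677/140) / ln(521000/8890) = 1.5760 / 4.0708 = 0.3872
c = 140 / 8890^0.3872 = 140 / 33.79 = 4.143
S₃ = 4.143 × 3480^0.3872 = 4.143 × 23.5 ≈ 97.37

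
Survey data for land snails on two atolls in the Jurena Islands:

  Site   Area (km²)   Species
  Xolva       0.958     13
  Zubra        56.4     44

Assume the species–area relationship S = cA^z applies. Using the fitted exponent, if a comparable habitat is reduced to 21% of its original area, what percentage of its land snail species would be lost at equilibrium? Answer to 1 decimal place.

z = ln(44/13) / ln(56.4/0.958) = 1.2192 / 4.0754 = 0.2992
S_new/S_old = (A_new/A_old)^z = 0.21^0.2992 = exp(0.2992 × -1.5606) = 0.6269
Fraction lost = 1 − 0.6269 = 0.3731

37.3%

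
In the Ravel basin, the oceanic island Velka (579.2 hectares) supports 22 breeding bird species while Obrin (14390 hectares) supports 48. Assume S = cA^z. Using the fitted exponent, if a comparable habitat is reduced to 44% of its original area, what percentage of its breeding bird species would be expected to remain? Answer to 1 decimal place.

z = ln(48/22) / ln(14390/579.2) = 0.7802 / 3.2126 = 0.2428
S_new/S_old = (A_new/A_old)^z = 0.44^0.2428 = exp(0.2428 × -0.8210) = 0.8192

81.9%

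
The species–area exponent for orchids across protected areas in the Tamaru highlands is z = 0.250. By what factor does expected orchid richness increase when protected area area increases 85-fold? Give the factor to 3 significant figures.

S₂/S₁ = (A₂/A₁)^z = 85^0.25
ln(S₂/S₁) = 0.25 × ln 85 = 0.25 × 4.4427 = 1.1107
S₂/S₁ = e^1.1107 ≈ 3.036

3.04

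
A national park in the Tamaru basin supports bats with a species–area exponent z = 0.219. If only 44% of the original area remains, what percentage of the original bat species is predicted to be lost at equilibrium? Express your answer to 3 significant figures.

S_new/S_old = (A_new/A_old)^z = 0.44^0.219
= exp(0.219 × ln 0.44) = exp(0.219 × -0.8210) = exp(-0.1798) ≈ 0.8354
Fraction lost = 1 − 0.8354 = 0.1646

16.5%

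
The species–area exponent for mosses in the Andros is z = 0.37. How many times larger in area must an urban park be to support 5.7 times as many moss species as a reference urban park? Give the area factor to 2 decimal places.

(A₂/A₁)^0.37 = 5.7, so A₂/A₁ = 5.7^(1/0.37) = 5.7^2.703
ln(A₂/A₁) = ln 5.7 / 0.37 = 1.7405 / 0.37 = 4.7040
A₂/A₁ = e^4.7040 ≈ 110.4

110.38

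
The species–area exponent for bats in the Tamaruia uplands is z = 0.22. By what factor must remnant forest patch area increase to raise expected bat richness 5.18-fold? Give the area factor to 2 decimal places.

(A₂/A₁)^0.22 = 5.18, so A₂/A₁ = 5.18^(1/0.22) = 5.18^4.545
ln(A₂/A₁) = ln 5.18 / 0.22 = 1.6448 / 0.22 = 7.4764
A₂/A₁ = e^7.4764 ≈ 1766

1765.85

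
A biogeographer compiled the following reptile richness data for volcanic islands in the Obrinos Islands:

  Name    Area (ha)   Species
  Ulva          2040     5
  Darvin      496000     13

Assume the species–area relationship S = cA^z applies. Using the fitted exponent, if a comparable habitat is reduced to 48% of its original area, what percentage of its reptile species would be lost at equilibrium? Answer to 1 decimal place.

12.0%

z = ln(13/5) / ln(496000/2040) = 0.9555 / 5.4936 = 0.1739
S_new/S_old = (A_new/A_old)^z = 0.48^0.1739 = exp(0.1739 × -0.7340) = 0.8802
Fraction lost = 1 − 0.8802 = 0.1198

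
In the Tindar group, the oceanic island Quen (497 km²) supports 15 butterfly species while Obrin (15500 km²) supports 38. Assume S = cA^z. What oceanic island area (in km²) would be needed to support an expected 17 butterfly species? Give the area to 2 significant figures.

z = ln(38/15) / ln(15500/497) = 0.9295 / 3.4400 = 0.2702
c = 15 / 497^0.2702 = 15 / 5.353 = 2.802
A = (17/2.802)^(1/0.2702) ⇒ ln A = ln(6.067)/0.2702 = 6.6718
A = e^6.6718 ≈ 789.8 km²

790 km²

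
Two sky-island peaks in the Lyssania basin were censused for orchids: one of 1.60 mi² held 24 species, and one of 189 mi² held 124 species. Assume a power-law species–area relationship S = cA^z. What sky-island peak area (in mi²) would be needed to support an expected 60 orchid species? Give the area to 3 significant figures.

22.9 mi²

z = ln(124/24) / ln(189/1.6) = 1.6422 / 4.7717 = 0.3442
c = 24 / 1.6^0.3442 = 24 / 1.176 = 20.42
A = (60/20.42)^(1/0.3442) ⇒ ln A = ln(2.939)/0.3442 = 3.1324
A = e^3.1324 ≈ 22.93 mi²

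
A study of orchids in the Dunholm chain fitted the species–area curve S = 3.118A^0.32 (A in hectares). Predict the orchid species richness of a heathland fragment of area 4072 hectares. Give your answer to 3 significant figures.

S = 3.118 × 4072^0.32 = 3.118 × 14.29 ≈ 44.57

44.6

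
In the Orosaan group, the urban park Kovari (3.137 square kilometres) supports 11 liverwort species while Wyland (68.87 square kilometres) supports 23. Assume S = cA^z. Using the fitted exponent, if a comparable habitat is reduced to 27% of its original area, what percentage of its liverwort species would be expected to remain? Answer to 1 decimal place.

z = ln(23/11) / ln(68.87/3.137) = 0.7376 / 3.0890 = 0.2388
S_new/S_old = (A_new/A_old)^z = 0.27^0.2388 = exp(0.2388 × -1.3093) = 0.7315

73.2%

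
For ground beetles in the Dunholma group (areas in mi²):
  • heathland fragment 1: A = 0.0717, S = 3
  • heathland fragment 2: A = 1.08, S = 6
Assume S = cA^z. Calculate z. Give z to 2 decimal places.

Taking logs: ln S = ln c + z ln A, so z = (ln S₂ − ln S₁)/(ln A₂ − ln A₁).
z = ln(6/3) / ln(1.08/0.0717) = ln(2) / ln(15.06) = 0.6931 / 2.7122 = 0.2556

0.26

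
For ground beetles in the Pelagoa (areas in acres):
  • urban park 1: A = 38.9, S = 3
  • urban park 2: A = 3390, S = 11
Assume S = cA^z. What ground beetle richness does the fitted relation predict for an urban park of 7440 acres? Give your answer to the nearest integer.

z = ln(11/3) / ln(3390/38.9) = 1.2993 / 4.4676 = 0.2908
c = 3 / 38.9^0.2908 = 3 / 2.9 = 1.034
S₃ = 1.034 × 7440^0.2908 = 1.034 × 13.36 ≈ 13.83

14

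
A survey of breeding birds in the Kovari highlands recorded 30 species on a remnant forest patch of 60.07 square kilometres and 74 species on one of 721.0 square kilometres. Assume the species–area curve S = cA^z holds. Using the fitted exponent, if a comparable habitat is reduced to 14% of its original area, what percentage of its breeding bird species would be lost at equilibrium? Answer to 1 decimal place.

51.0%

z = ln(74/30) / ln(721/60.07) = 0.9029 / 2.4851 = 0.3633
S_new/S_old = (A_new/A_old)^z = 0.14^0.3633 = exp(0.3633 × -1.9661) = 0.4895
Fraction lost = 1 − 0.4895 = 0.5105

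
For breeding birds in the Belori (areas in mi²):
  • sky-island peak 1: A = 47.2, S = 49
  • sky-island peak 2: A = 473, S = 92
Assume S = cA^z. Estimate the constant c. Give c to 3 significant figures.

17.1

z = ln(S₂/S₁) / ln(A₂/A₁) = ln(92/49) / ln(473/47.2) = 0.6300 / 2.3047 = 0.2733
c = S₁ / A₁^z = 49 / 47.2^0.2733 = 49 / 2.868 = 17.09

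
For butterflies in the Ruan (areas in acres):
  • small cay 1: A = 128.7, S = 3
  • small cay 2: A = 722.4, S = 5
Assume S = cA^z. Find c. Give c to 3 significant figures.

0.712

z = ln(S₂/S₁) / ln(A₂/A₁) = ln(5/3) / ln(722.4/128.7) = 0.5108 / 1.7251 = 0.2961
c = S₁ / A₁^z = 3 / 128.7^0.2961 = 3 / 4.214 = 0.7119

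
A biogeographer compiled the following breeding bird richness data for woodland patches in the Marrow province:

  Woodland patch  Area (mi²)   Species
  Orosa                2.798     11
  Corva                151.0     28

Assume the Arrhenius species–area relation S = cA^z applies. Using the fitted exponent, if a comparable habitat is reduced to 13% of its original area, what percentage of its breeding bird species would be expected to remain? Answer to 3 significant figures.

z = ln(28/11) / ln(151/2.798) = 0.9343 / 3.9884 = 0.2343
S_new/S_old = (A_new/A_old)^z = 0.13^0.2343 = exp(0.2343 × -2.0402) = 0.6201

62.0%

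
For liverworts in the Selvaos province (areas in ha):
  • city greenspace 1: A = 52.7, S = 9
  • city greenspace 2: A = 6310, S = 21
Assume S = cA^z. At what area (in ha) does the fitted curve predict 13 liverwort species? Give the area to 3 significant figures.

z = ln(21/9) / ln(6310/52.7) = 0.8473 / 4.7853 = 0.1771
c = 9 / 52.7^0.1771 = 9 / 2.018 = 4.46
A = (13/4.46)^(1/0.1771) ⇒ ln A = ln(2.915)/0.1771 = 6.0414
A = e^6.0414 ≈ 420.5 ha

420 ha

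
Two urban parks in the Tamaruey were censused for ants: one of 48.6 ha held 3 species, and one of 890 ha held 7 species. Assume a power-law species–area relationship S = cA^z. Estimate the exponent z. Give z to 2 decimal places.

0.29

Taking logs: ln S = ln c + z ln A, so z = (ln S₂ − ln S₁)/(ln A₂ − ln A₁).
z = ln(7/3) / ln(890/48.6) = ln(2.333) / ln(18.31) = 0.8473 / 2.9076 = 0.2914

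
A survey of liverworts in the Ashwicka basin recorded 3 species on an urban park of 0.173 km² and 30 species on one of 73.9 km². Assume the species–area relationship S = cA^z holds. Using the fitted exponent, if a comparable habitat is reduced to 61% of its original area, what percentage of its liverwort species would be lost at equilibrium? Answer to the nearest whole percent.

17%

z = ln(30/3) / ln(73.9/0.173) = 2.3026 / 6.0572 = 0.3801
S_new/S_old = (A_new/A_old)^z = 0.61^0.3801 = exp(0.3801 × -0.4943) = 0.8287
Fraction lost = 1 − 0.8287 = 0.1713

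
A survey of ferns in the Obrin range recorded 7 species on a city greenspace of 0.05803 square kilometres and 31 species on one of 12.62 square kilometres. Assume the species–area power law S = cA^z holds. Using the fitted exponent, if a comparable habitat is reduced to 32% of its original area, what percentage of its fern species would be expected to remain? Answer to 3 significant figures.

z = ln(31/7) / ln(12.62/0.05803) = 1.4881 / 5.3821 = 0.2765
S_new/S_old = (A_new/A_old)^z = 0.32^0.2765 = exp(0.2765 × -1.1394) = 0.7298

73.0%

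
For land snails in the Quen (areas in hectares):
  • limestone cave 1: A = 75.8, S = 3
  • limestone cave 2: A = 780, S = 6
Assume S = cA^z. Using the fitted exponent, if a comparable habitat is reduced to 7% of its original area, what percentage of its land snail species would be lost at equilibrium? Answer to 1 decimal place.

z = ln(6/3) / ln(780/75.8) = 0.6931 / 2.3312 = 0.2973
S_new/S_old = (A_new/A_old)^z = 0.07^0.2973 = exp(0.2973 × -2.6593) = 0.4535
Fraction lost = 1 − 0.4535 = 0.5465

54.6%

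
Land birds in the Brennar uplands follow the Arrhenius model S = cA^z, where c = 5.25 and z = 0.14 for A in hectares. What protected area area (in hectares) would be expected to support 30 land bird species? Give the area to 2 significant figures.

260000 hectares

30 = 5.25 × A^0.14  ⇒  A^0.14 = 30/5.25 = 5.714
ln A = ln(5.714) / 0.14 = 1.7430 / 0.14 = 12.4498
A = e^12.4498 ≈ 255194 hectares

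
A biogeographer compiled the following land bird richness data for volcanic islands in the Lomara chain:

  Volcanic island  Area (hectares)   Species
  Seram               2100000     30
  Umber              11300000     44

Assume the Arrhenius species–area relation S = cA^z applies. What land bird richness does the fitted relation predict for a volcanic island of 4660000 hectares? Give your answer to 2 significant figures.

z = ln(44/30) / ln(11300000/2100000) = 0.3830 / 1.6829 = 0.2276
c = 30 / 2100000^0.2276 = 30 / 27.47 = 1.092
S₃ = 1.092 × 4660000^0.2276 = 1.092 × 32.93 ≈ 35.97

36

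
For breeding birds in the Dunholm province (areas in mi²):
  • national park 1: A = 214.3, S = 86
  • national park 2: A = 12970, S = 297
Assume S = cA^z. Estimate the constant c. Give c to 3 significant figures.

17.0

z = ln(S₂/S₁) / ln(A₂/A₁) = ln(297/86) / ln(12970/214.3) = 1.2394 / 4.1030 = 0.3021
c = S₁ / A₁^z = 86 / 214.3^0.3021 = 86 / 5.06 = 17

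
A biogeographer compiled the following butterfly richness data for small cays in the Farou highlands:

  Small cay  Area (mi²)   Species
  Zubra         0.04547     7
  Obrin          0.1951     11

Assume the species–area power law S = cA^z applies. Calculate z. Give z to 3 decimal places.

0.310

Taking logs: ln S = ln c + z ln A, so z = (ln S₂ − ln S₁)/(ln A₂ − ln A₁).
z = ln(11/7) / ln(0.1951/0.04547) = ln(1.571) / ln(4.291) = 0.4520 / 1.4565 = 0.3103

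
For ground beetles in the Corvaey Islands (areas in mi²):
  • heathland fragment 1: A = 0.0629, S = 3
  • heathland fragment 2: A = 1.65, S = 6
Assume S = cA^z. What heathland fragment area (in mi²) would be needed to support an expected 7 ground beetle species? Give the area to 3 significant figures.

z = ln(6/3) / ln(1.65/0.0629) = 0.6931 / 3.2670 = 0.2122
c = 3 / 0.0629^0.2122 = 3 / 0.556 = 5.395
A = (7/5.395)^(1/0.2122) ⇒ ln A = ln(1.297)/0.2122 = 1.2273
A = e^1.2273 ≈ 3.412 mi²

3.41 mi²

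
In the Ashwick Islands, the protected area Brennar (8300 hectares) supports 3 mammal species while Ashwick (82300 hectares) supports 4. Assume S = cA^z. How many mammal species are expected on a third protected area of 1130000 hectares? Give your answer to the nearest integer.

6

z = ln(4/3) / ln(82300/8300) = 0.2877 / 2.2941 = 0.1254
c = 3 / 8300^0.1254 = 3 / 3.101 = 0.9675
S₃ = 0.9675 × 1130000^0.1254 = 0.9675 × 5.742 ≈ 5.556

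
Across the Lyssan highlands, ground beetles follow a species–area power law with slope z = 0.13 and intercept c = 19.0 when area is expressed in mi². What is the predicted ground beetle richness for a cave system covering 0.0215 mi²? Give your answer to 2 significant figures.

12

S = 19 × 0.0215^0.13 = 19 × 0.607 ≈ 11.53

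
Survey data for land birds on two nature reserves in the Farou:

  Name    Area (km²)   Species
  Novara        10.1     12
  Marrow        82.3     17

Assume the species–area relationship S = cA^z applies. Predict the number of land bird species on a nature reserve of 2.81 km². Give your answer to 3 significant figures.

9.70

z = ln(17/12) / ln(82.3/10.1) = 0.3483 / 2.0978 = 0.1660
c = 12 / 10.1^0.1660 = 12 / 1.468 = 8.174
S₃ = 8.174 × 2.81^0.1660 = 8.174 × 1.187 ≈ 9.704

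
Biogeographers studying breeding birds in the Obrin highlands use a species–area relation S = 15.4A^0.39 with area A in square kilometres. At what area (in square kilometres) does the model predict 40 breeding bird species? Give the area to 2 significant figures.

12 square kilometres

40 = 15.4 × A^0.39  ⇒  A^0.39 = 40/15.4 = 2.597
ln A = ln(2.597) / 0.39 = 0.9545 / 0.39 = 2.4475
A = e^2.4475 ≈ 11.56 square kilometres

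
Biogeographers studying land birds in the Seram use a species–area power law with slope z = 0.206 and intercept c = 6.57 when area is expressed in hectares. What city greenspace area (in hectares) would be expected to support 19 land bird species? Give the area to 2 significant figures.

170 hectares

19 = 6.57 × A^0.206  ⇒  A^0.206 = 19/6.57 = 2.892
ln A = ln(2.892) / 0.206 = 1.0619 / 0.206 = 5.1550
A = e^5.1550 ≈ 173.3 hectares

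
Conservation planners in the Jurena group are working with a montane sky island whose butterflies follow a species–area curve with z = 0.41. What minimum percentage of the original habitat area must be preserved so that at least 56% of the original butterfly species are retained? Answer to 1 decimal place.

24.3%

Need (A_new/A_old)^0.41 = 0.56, so A_new/A_old = 0.56^(1/0.41) = 0.56^2.439
ln(A_new/A_old) = ln 0.56 / 0.41 = -0.5798 / 0.41 = -1.4142
A_new/A_old = e^-1.4142 ≈ 0.2431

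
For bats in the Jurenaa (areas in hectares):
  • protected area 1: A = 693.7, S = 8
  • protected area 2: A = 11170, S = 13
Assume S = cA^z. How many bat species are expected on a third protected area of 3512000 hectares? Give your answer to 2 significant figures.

z = ln(13/8) / ln(11170/693.7) = 0.4855 / 2.7789 = 0.1747
c = 8 / 693.7^0.1747 = 8 / 3.136 = 2.551
S₃ = 2.551 × 3512000^0.1747 = 2.551 × 13.92 ≈ 35.5

36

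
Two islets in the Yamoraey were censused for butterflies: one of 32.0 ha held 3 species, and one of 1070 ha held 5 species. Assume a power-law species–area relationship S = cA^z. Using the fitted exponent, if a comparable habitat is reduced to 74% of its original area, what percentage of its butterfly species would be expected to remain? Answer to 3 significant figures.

z = ln(5/3) / ln(1070/32) = 0.5108 / 3.5097 = 0.1455
S_new/S_old = (A_new/A_old)^z = 0.74^0.1455 = exp(0.1455 × -0.3011) = 0.9571

95.7%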